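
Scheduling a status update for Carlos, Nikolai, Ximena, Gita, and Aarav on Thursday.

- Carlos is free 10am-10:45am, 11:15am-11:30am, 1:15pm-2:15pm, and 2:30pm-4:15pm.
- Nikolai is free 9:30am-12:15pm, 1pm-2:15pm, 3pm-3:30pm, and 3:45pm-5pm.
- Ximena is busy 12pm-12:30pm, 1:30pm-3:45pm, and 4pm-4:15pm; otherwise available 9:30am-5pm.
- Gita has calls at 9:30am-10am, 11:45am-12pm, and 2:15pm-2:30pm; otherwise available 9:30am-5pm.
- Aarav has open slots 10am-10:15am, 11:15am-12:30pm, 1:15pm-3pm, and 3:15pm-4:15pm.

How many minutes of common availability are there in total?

Ximena free within 09:30–17:00: 09:30–12:00, 12:30–13:30, 15:45–16:00, 16:15–17:00.
Gita free within 09:30–17:00: 10:00–11:45, 12:00–14:15, 14:30–17:00.
Carlos ∩ Nikolai: 10:00–10:45, 11:15–11:30, 13:15–14:15, 15:00–15:30, 15:45–16:15.
Carlos ∩ Nikolai ∩ Ximena: 10:00–10:45, 11:15–11:30, 13:15–13:30, 15:45–16:00.
Carlos ∩ Nikolai ∩ Ximena ∩ Gita: 10:00–10:45, 11:15–11:30, 13:15–13:30, 15:45–16:00.
Carlos ∩ Nikolai ∩ Ximena ∩ Gita ∩ Aarav: 10:00–10:15, 11:15–11:30, 13:15–13:30, 15:45–16:00.
Total common minutes: 15 + 15 + 15 + 15 = 60.

60 minutes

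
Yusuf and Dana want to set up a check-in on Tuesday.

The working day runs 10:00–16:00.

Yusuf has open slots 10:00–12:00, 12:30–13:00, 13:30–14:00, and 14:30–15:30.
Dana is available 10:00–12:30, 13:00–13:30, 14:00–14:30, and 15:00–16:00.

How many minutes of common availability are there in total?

150 minutes

Yusuf ∩ Dana: 10:00–12:00, 15:00–15:30.
Total common minutes: 120 + 30 = 150.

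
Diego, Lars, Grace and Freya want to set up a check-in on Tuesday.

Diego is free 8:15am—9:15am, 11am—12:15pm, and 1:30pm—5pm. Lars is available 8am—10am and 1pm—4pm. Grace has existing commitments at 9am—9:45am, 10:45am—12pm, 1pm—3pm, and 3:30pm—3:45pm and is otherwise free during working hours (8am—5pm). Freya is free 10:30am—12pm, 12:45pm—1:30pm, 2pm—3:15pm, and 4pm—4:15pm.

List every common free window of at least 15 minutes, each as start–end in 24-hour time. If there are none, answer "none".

15:00–15:15

Grace free within 08:00–17:00: 08:00–09:00, 09:45–10:45, 12:00–13:00, 15:00–15:30, 15:45–17:00.
Diego ∩ Lars: 08:15–09:15, 13:30–16:00.
Diego ∩ Lars ∩ Grace: 08:15–09:00, 15:00–15:30, 15:45–16:00.
Diego ∩ Lars ∩ Grace ∩ Freya: 15:00–15:15.
Windows ≥ 15 min: 15:00–15:15.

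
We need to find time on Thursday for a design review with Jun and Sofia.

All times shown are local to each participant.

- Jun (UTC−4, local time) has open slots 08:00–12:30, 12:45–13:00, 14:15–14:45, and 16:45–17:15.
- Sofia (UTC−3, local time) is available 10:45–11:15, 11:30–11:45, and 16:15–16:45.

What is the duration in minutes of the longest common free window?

30 minutes

Jun → UTC: 12:00–16:30, 16:45–17:00, 18:15–18:45, 20:45–21:15.
Sofia → UTC: 13:45–14:15, 14:30–14:45, 19:15–19:45.
Jun ∩ Sofia: 13:45–14:15, 14:30–14:45.
Common window lengths: 30, 15 min; longest is 30.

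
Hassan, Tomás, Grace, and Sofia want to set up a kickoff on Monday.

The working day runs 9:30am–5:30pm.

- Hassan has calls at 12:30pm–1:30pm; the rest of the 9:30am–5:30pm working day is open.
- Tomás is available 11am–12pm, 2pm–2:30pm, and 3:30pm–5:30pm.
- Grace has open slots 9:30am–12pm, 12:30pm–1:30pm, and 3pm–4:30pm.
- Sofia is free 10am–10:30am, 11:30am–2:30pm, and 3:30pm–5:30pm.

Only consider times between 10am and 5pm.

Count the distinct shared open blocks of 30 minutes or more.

Hassan free within 09:30–17:30: 09:30–12:30, 13:30–17:30.
Hassan ∩ Tomás: 11:00–12:00, 14:00–14:30, 15:30–17:30.
Hassan ∩ Tomás ∩ Grace: 11:00–12:00, 15:30–16:30.
Hassan ∩ Tomás ∩ Grace ∩ Sofia: 11:30–12:00, 15:30–16:30.
Restricted to 10:00–17:00: 11:30–12:00, 15:30–16:30.
Windows ≥ 30 min: 11:30–12:00, 15:30–16:30.
That's 2 windows.

2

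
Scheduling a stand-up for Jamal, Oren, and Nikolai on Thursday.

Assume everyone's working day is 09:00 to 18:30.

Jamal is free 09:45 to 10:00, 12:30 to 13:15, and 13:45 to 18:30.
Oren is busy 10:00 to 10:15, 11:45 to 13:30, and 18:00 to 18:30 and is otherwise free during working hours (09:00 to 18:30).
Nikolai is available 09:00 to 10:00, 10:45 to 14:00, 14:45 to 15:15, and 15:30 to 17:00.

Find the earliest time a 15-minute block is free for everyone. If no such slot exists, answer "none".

09:45

Oren free within 09:00–18:30: 09:00–10:00, 10:15–11:45, 13:30–18:00.
Jamal ∩ Oren: 09:45–10:00, 13:45–18:00.
Jamal ∩ Oren ∩ Nikolai: 09:45–10:00, 13:45–14:00, 14:45–15:15, 15:30–17:00.
Windows ≥ 15 min: 09:45–10:00, 13:45–14:00, 14:45–15:15, 15:30–17:00.
Earliest such window starts at 09:45.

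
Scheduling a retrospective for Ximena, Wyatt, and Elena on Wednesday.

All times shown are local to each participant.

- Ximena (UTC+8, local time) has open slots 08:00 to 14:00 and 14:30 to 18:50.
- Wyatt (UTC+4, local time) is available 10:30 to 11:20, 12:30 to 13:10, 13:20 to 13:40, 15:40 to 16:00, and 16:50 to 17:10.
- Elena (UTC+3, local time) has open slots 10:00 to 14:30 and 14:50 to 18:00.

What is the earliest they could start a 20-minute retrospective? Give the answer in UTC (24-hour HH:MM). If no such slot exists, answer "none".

Ximena → UTC: 00:00–06:00, 06:30–10:50.
Wyatt → UTC: 06:30–07:20, 08:30–09:10, 09:20–09:40, 11:40–12:00, 12:50–13:10.
Elena → UTC: 07:00–11:30, 11:50–15:00.
Ximena ∩ Wyatt: 06:30–07:20, 08:30–09:10, 09:20–09:40.
Ximena ∩ Wyatt ∩ Elena: 07:00–07:20, 08:30–09:10, 09:20–09:40.
Windows ≥ 20 min: 07:00–07:20, 08:30–09:10, 09:20–09:40.
Earliest such window starts at 07:00.

07:00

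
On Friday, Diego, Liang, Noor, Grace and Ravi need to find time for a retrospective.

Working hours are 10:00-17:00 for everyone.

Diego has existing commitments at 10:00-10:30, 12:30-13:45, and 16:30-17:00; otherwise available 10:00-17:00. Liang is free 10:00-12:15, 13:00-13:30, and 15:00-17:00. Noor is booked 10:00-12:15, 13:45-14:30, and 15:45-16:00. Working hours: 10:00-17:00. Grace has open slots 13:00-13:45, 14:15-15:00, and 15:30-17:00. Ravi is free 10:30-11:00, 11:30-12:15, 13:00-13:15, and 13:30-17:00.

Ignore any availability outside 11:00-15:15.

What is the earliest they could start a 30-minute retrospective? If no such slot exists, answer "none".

none

Diego free within 10:00–17:00: 10:30–12:30, 13:45–16:30.
Noor free within 10:00–17:00: 12:15–13:45, 14:30–15:45, 16:00–17:00.
Diego ∩ Liang: 10:30–12:15, 15:00–16:30.
Diego ∩ Liang ∩ Noor: 15:00–15:45, 16:00–16:30.
Diego ∩ Liang ∩ Noor ∩ Grace: 15:30–15:45, 16:00–16:30.
Diego ∩ Liang ∩ Noor ∩ Grace ∩ Ravi: 15:30–15:45, 16:00–16:30.
Restricted to 11:00–15:15: (none).
Windows ≥ 30 min: (none).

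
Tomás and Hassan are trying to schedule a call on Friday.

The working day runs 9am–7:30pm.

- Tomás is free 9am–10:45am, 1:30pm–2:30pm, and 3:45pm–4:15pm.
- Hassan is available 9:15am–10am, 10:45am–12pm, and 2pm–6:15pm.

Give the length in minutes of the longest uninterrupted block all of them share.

Tomás ∩ Hassan: 09:15–10:00, 14:00–14:30, 15:45–16:15.
Common window lengths: 45, 30, 30 min; longest is 45.

45 minutes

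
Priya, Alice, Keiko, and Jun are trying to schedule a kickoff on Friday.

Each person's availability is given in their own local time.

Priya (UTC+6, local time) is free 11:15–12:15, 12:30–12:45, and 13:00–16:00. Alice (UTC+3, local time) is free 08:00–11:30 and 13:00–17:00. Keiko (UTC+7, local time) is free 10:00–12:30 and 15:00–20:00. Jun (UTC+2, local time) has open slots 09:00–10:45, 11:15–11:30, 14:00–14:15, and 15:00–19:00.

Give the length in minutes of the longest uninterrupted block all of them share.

Priya → UTC: 05:15–06:15, 06:30–06:45, 07:00–10:00.
Alice → UTC: 05:00–08:30, 10:00–14:00.
Keiko → UTC: 03:00–05:30, 08:00–13:00.
Jun → UTC: 07:00–08:45, 09:15–09:30, 12:00–12:15, 13:00–17:00.
Priya ∩ Alice: 05:15–06:15, 06:30–06:45, 07:00–08:30.
Priya ∩ Alice ∩ Keiko: 05:15–05:30, 08:00–08:30.
Priya ∩ Alice ∩ Keiko ∩ Jun: 08:00–08:30.
Single common window of 30 minutes.

30 minutes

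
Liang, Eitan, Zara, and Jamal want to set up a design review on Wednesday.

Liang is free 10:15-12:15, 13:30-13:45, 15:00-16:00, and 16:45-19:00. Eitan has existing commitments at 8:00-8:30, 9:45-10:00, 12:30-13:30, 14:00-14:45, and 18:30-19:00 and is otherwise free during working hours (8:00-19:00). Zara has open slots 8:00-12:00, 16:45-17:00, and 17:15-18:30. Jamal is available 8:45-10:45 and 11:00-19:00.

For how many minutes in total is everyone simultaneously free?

180 minutes

Eitan free within 08:00–19:00: 08:30–09:45, 10:00–12:30, 13:30–14:00, 14:45–18:30.
Liang ∩ Eitan: 10:15–12:15, 13:30–13:45, 15:00–16:00, 16:45–18:30.
Liang ∩ Eitan ∩ Zara: 10:15–12:00, 16:45–17:00, 17:15–18:30.
Liang ∩ Eitan ∩ Zara ∩ Jamal: 10:15–10:45, 11:00–12:00, 16:45–17:00, 17:15–18:30.
Total common minutes: 30 + 60 + 15 + 75 = 180.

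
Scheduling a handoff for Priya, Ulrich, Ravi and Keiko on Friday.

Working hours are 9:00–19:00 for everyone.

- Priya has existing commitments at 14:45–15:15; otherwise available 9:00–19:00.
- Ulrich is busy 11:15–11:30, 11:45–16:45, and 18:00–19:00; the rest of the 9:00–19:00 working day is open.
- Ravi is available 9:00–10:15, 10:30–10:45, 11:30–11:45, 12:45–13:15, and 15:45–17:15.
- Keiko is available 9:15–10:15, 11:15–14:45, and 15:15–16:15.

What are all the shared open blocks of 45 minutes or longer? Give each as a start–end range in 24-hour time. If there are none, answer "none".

Priya free within 09:00–19:00: 09:00–14:45, 15:15–19:00.
Ulrich free within 09:00–19:00: 09:00–11:15, 11:30–11:45, 16:45–18:00.
Priya ∩ Ulrich: 09:00–11:15, 11:30–11:45, 16:45–18:00.
Priya ∩ Ulrich ∩ Ravi: 09:00–10:15, 10:30–10:45, 11:30–11:45, 16:45–17:15.
Priya ∩ Ulrich ∩ Ravi ∩ Keiko: 09:15–10:15, 11:30–11:45.
Windows ≥ 45 min: 09:15–10:15.

09:15–10:15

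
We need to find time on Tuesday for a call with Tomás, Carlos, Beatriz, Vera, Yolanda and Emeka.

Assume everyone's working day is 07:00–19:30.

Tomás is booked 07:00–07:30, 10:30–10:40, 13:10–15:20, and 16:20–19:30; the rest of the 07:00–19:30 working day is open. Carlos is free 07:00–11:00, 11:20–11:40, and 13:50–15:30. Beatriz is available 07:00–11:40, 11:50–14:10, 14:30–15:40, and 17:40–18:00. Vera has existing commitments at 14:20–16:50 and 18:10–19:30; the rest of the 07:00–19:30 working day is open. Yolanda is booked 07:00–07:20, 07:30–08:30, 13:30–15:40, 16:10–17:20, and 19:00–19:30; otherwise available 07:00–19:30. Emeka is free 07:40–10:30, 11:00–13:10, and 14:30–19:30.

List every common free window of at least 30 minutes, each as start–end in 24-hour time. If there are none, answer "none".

Tomás free within 07:00–19:30: 07:30–10:30, 10:40–13:10, 15:20–16:20.
Vera free within 07:00–19:30: 07:00–14:20, 16:50–18:10.
Yolanda free within 07:00–19:30: 07:20–07:30, 08:30–13:30, 15:40–16:10, 17:20–19:00.
Tomás ∩ Carlos: 07:30–10:30, 10:40–11:00, 11:20–11:40, 15:20–15:30.
Tomás ∩ Carlos ∩ Beatriz: 07:30–10:30, 10:40–11:00, 11:20–11:40, 15:20–15:30.
Tomás ∩ Carlos ∩ Beatriz ∩ Vera: 07:30–10:30, 10:40–11:00, 11:20–11:40.
Tomás ∩ Carlos ∩ Beatriz ∩ Vera ∩ Yolanda: 08:30–10:30, 10:40–11:00, 11:20–11:40.
Tomás ∩ Carlos ∩ Beatriz ∩ Vera ∩ Yolanda ∩ Emeka: 08:30–10:30, 11:20–11:40.
Windows ≥ 30 min: 08:30–10:30.

08:30–10:30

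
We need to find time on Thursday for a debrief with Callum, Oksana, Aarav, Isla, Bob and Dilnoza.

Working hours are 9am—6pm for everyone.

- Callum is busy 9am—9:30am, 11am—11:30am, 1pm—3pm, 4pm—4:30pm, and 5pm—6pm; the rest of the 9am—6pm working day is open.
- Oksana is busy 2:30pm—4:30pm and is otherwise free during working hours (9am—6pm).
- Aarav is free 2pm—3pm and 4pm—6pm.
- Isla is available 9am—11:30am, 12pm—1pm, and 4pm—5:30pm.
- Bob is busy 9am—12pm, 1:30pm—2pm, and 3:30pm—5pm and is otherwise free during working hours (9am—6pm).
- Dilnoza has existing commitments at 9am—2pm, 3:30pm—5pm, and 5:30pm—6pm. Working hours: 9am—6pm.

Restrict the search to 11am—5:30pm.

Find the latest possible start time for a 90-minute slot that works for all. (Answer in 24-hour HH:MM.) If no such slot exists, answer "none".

Callum free within 09:00–18:00: 09:30–11:00, 11:30–13:00, 15:00–16:00, 16:30–17:00.
Oksana free within 09:00–18:00: 09:00–14:30, 16:30–18:00.
Bob free within 09:00–18:00: 12:00–13:30, 14:00–15:30, 17:00–18:00.
Dilnoza free within 09:00–18:00: 14:00–15:30, 17:00–17:30.
Callum ∩ Oksana: 09:30–11:00, 11:30–13:00, 16:30–17:00.
Callum ∩ Oksana ∩ Aarav: 16:30–17:00.
Callum ∩ Oksana ∩ Aarav ∩ Isla: 16:30–17:00.
Callum ∩ Oksana ∩ Aarav ∩ Isla ∩ Bob: (none).
Callum ∩ Oksana ∩ Aarav ∩ Isla ∩ Bob ∩ Dilnoza: (none).
Restricted to 11:00–17:30: (none).
Windows ≥ 90 min: (none).

none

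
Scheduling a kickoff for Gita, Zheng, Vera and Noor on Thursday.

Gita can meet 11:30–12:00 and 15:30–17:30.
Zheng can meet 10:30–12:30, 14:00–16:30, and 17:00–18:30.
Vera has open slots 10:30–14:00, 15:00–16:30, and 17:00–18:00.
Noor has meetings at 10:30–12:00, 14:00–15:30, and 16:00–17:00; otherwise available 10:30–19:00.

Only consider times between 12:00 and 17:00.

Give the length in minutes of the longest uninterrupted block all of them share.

30 minutes

Noor free within 10:30–19:00: 12:00–14:00, 15:30–16:00, 17:00–19:00.
Gita ∩ Zheng: 11:30–12:00, 15:30–16:30, 17:00–17:30.
Gita ∩ Zheng ∩ Vera: 11:30–12:00, 15:30–16:30, 17:00–17:30.
Gita ∩ Zheng ∩ Vera ∩ Noor: 15:30–16:00, 17:00–17:30.
Restricted to 12:00–17:00: 15:30–16:00.
Single common window of 30 minutes.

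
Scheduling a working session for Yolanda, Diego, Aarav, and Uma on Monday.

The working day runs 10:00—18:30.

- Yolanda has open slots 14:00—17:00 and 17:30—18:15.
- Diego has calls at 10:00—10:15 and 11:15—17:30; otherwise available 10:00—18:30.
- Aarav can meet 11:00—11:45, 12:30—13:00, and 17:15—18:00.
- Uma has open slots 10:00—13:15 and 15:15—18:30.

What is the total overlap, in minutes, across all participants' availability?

Diego free within 10:00–18:30: 10:15–11:15, 17:30–18:30.
Yolanda ∩ Diego: 17:30–18:15.
Yolanda ∩ Diego ∩ Aarav: 17:30–18:00.
Yolanda ∩ Diego ∩ Aarav ∩ Uma: 17:30–18:00.
Total common minutes: 30.

30 minutes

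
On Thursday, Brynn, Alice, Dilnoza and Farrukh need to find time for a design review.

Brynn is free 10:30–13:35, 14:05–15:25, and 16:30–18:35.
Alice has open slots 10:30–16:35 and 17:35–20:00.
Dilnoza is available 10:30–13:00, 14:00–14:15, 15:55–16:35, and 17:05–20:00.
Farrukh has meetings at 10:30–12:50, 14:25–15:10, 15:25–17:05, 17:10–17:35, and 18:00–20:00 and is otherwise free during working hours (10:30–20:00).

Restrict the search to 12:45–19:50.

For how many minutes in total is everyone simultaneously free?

Farrukh free within 10:30–20:00: 12:50–14:25, 15:10–15:25, 17:05–17:10, 17:35–18:00.
Brynn ∩ Alice: 10:30–13:35, 14:05–15:25, 16:30–16:35, 17:35–18:35.
Brynn ∩ Alice ∩ Dilnoza: 10:30–13:00, 14:05–14:15, 16:30–16:35, 17:35–18:35.
Brynn ∩ Alice ∩ Dilnoza ∩ Farrukh: 12:50–13:00, 14:05–14:15, 17:35–18:00.
Restricted to 12:45–19:50: 12:50–13:00, 14:05–14:15, 17:35–18:00.
Total common minutes: 10 + 10 + 25 = 45.

45 minutes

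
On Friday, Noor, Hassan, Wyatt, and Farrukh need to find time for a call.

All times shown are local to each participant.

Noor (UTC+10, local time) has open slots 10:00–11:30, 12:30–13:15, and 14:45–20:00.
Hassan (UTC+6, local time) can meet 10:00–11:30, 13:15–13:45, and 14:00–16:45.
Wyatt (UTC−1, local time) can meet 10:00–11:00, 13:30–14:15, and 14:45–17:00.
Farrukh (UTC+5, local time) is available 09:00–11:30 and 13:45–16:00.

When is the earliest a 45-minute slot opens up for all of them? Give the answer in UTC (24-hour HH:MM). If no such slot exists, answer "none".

none

Noor → UTC: 00:00–01:30, 02:30–03:15, 04:45–10:00.
Hassan → UTC: 04:00–05:30, 07:15–07:45, 08:00–10:45.
Wyatt → UTC: 11:00–12:00, 14:30–15:15, 15:45–18:00.
Farrukh → UTC: 04:00–06:30, 08:45–11:00.
Noor ∩ Hassan: 04:45–05:30, 07:15–07:45, 08:00–10:00.
Noor ∩ Hassan ∩ Wyatt: (none).
Noor ∩ Hassan ∩ Wyatt ∩ Farrukh: (none).
Windows ≥ 45 min: (none).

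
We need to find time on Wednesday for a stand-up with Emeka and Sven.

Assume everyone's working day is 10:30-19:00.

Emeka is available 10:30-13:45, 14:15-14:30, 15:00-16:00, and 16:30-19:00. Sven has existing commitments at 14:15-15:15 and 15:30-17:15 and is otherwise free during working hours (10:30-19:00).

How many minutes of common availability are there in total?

Sven free within 10:30–19:00: 10:30–14:15, 15:15–15:30, 17:15–19:00.
Emeka ∩ Sven: 10:30–13:45, 15:15–15:30, 17:15–19:00.
Total common minutes: 195 + 15 + 105 = 315.

315 minutes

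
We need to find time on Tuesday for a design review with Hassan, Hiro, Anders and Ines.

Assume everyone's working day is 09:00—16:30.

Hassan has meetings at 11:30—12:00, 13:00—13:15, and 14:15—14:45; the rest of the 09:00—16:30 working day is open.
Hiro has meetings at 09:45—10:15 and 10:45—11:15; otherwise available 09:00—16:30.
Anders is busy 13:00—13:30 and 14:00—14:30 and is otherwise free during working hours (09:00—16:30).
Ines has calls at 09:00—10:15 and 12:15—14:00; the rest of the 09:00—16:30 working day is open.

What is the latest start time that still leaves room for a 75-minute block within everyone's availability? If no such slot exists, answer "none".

15:15

Hassan free within 09:00–16:30: 09:00–11:30, 12:00–13:00, 13:15–14:15, 14:45–16:30.
Hiro free within 09:00–16:30: 09:00–09:45, 10:15–10:45, 11:15–16:30.
Anders free within 09:00–16:30: 09:00–13:00, 13:30–14:00, 14:30–16:30.
Ines free within 09:00–16:30: 10:15–12:15, 14:00–16:30.
Hassan ∩ Hiro: 09:00–09:45, 10:15–10:45, 11:15–11:30, 12:00–13:00, 13:15–14:15, 14:45–16:30.
Hassan ∩ Hiro ∩ Anders: 09:00–09:45, 10:15–10:45, 11:15–11:30, 12:00–13:00, 13:30–14:00, 14:45–16:30.
Hassan ∩ Hiro ∩ Anders ∩ Ines: 10:15–10:45, 11:15–11:30, 12:00–12:15, 14:45–16:30.
Windows ≥ 75 min: 14:45–16:30.
Latest start in the last window 14:45–16:30 is 16:30 − 75 min = 15:15.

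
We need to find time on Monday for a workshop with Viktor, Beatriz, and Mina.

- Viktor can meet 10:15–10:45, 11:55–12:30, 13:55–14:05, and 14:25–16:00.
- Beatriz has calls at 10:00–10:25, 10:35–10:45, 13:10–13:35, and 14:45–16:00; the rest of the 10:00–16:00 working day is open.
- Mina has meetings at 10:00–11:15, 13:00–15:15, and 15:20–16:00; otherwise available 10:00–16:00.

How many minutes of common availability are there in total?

35 minutes

Beatriz free within 10:00–16:00: 10:25–10:35, 10:45–13:10, 13:35–14:45.
Mina free within 10:00–16:00: 11:15–13:00, 15:15–15:20.
Viktor ∩ Beatriz: 10:25–10:35, 11:55–12:30, 13:55–14:05, 14:25–14:45.
Viktor ∩ Beatriz ∩ Mina: 11:55–12:30.
Total common minutes: 35.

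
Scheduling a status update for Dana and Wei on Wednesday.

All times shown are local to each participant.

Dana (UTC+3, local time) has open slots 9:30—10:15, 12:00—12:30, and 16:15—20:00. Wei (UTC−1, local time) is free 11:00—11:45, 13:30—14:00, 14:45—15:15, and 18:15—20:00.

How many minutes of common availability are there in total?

Dana → UTC: 06:30–07:15, 09:00–09:30, 13:15–17:00.
Wei → UTC: 12:00–12:45, 14:30–15:00, 15:45–16:15, 19:15–21:00.
Dana ∩ Wei: 14:30–15:00, 15:45–16:15.
Total common minutes: 30 + 30 = 60.

60 minutes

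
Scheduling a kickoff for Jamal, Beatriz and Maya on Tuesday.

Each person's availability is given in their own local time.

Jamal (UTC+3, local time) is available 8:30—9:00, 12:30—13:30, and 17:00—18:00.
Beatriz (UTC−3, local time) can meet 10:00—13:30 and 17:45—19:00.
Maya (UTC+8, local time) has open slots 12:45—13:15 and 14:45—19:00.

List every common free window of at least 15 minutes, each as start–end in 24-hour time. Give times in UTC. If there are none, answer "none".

Jamal → UTC: 05:30–06:00, 09:30–10:30, 14:00–15:00.
Beatriz → UTC: 13:00–16:30, 20:45–22:00.
Maya → UTC: 04:45–05:15, 06:45–11:00.
Jamal ∩ Beatriz: 14:00–15:00.
Jamal ∩ Beatriz ∩ Maya: (none).
Windows ≥ 15 min: (none).

none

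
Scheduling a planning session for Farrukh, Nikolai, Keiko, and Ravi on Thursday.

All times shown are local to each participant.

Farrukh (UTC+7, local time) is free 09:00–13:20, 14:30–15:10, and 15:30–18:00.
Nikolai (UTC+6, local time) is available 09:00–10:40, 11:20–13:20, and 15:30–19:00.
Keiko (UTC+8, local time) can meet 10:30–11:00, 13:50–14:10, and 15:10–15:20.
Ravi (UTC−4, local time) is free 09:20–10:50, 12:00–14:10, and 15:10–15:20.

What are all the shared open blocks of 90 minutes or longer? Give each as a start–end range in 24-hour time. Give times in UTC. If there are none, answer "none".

Farrukh → UTC: 02:00–06:20, 07:30–08:10, 08:30–11:00.
Nikolai → UTC: 03:00–04:40, 05:20–07:20, 09:30–13:00.
Keiko → UTC: 02:30–03:00, 05:50–06:10, 07:10–07:20.
Ravi → UTC: 13:20–14:50, 16:00–18:10, 19:10–19:20.
Farrukh ∩ Nikolai: 03:00–04:40, 05:20–06:20, 09:30–11:00.
Farrukh ∩ Nikolai ∩ Keiko: 05:50–06:10.
Farrukh ∩ Nikolai ∩ Keiko ∩ Ravi: (none).
Windows ≥ 90 min: (none).

none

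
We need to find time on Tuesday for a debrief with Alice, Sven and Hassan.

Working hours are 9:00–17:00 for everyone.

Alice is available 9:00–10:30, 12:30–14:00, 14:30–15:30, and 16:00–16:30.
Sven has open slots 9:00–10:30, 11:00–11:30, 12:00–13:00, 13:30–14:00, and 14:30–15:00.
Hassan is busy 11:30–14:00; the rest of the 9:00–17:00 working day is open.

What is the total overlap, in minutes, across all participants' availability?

Hassan free within 09:00–17:00: 09:00–11:30, 14:00–17:00.
Alice ∩ Sven: 09:00–10:30, 12:30–13:00, 13:30–14:00, 14:30–15:00.
Alice ∩ Sven ∩ Hassan: 09:00–10:30, 14:30–15:00.
Total common minutes: 90 + 30 = 120.

120 minutes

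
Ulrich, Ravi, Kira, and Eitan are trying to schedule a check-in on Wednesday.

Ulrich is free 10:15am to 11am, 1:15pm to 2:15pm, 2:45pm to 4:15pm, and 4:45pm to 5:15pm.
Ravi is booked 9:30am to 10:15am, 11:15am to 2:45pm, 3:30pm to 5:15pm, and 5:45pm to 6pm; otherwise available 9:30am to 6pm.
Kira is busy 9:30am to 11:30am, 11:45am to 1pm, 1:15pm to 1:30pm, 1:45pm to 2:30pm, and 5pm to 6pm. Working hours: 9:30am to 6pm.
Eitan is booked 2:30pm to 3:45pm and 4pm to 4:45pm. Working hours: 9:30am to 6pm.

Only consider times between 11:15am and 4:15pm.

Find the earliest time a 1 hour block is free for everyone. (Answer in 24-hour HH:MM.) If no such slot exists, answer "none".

none

Ravi free within 09:30–18:00: 10:15–11:15, 14:45–15:30, 17:15–17:45.
Kira free within 09:30–18:00: 11:30–11:45, 13:00–13:15, 13:30–13:45, 14:30–17:00.
Eitan free within 09:30–18:00: 09:30–14:30, 15:45–16:00, 16:45–18:00.
Ulrich ∩ Ravi: 10:15–11:00, 14:45–15:30.
Ulrich ∩ Ravi ∩ Kira: 14:45–15:30.
Ulrich ∩ Ravi ∩ Kira ∩ Eitan: (none).
Restricted to 11:15–16:15: (none).
Windows ≥ 60 min: (none).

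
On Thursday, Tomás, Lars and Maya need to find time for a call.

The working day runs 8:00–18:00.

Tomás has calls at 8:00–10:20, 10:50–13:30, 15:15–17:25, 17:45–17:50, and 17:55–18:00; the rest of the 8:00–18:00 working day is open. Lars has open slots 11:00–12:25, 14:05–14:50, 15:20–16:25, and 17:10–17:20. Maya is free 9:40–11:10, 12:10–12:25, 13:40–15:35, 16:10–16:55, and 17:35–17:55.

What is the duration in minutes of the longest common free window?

45 minutes

Tomás free within 08:00–18:00: 10:20–10:50, 13:30–15:15, 17:25–17:45, 17:50–17:55.
Tomás ∩ Lars: 14:05–14:50.
Tomás ∩ Lars ∩ Maya: 14:05–14:50.
Single common window of 45 minutes.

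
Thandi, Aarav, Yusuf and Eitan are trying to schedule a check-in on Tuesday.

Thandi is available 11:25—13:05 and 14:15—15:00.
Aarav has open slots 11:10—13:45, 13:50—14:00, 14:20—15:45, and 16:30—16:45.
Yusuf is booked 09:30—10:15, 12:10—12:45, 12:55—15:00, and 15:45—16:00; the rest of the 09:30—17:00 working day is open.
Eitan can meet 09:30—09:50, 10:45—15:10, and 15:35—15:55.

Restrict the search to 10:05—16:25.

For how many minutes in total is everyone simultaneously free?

55 minutes

Yusuf free within 09:30–17:00: 10:15–12:10, 12:45–12:55, 15:00–15:45, 16:00–17:00.
Thandi ∩ Aarav: 11:25–13:05, 14:20–15:00.
Thandi ∩ Aarav ∩ Yusuf: 11:25–12:10, 12:45–12:55.
Thandi ∩ Aarav ∩ Yusuf ∩ Eitan: 11:25–12:10, 12:45–12:55.
Restricted to 10:05–16:25: 11:25–12:10, 12:45–12:55.
Total common minutes: 45 + 10 = 55.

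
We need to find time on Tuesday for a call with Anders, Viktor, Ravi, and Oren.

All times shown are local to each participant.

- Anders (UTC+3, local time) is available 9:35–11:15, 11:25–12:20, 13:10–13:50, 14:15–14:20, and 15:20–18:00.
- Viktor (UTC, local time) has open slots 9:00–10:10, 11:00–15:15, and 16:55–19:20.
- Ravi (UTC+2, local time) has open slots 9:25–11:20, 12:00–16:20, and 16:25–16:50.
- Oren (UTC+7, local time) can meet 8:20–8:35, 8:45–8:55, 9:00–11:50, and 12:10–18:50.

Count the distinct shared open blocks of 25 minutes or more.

0

Anders → UTC: 06:35–08:15, 08:25–09:20, 10:10–10:50, 11:15–11:20, 12:20–15:00.
Viktor → UTC: 09:00–10:10, 11:00–15:15, 16:55–19:20.
Ravi → UTC: 07:25–09:20, 10:00–14:20, 14:25–14:50.
Oren → UTC: 01:20–01:35, 01:45–01:55, 02:00–04:50, 05:10–11:50.
Anders ∩ Viktor: 09:00–09:20, 11:15–11:20, 12:20–15:00.
Anders ∩ Viktor ∩ Ravi: 09:00–09:20, 11:15–11:20, 12:20–14:20, 14:25–14:50.
Anders ∩ Viktor ∩ Ravi ∩ Oren: 09:00–09:20, 11:15–11:20.
Windows ≥ 25 min: (none).
That's 0 windows.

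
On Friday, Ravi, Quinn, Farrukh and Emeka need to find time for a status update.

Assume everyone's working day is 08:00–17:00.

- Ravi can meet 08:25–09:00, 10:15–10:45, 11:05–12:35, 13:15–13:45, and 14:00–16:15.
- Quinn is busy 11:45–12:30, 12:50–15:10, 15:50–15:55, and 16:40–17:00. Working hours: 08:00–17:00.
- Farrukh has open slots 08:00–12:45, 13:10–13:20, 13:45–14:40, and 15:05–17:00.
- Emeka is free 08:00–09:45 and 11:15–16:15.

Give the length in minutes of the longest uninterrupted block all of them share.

Quinn free within 08:00–17:00: 08:00–11:45, 12:30–12:50, 15:10–15:50, 15:55–16:40.
Ravi ∩ Quinn: 08:25–09:00, 10:15–10:45, 11:05–11:45, 12:30–12:35, 15:10–15:50, 15:55–16:15.
Ravi ∩ Quinn ∩ Farrukh: 08:25–09:00, 10:15–10:45, 11:05–11:45, 12:30–12:35, 15:10–15:50, 15:55–16:15.
Ravi ∩ Quinn ∩ Farrukh ∩ Emeka: 08:25–09:00, 11:15–11:45, 12:30–12:35, 15:10–15:50, 15:55–16:15.
Common window lengths: 35, 30, 5, 40, 20 min; longest is 40.

40 minutes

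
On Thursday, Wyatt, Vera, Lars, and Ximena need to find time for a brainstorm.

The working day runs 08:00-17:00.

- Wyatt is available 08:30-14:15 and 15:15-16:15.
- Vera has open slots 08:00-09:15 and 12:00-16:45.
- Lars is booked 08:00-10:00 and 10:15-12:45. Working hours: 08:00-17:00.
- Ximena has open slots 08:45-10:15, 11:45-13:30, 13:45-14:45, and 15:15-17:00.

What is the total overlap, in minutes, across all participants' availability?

Lars free within 08:00–17:00: 10:00–10:15, 12:45–17:00.
Wyatt ∩ Vera: 08:30–09:15, 12:00–14:15, 15:15–16:15.
Wyatt ∩ Vera ∩ Lars: 12:45–14:15, 15:15–16:15.
Wyatt ∩ Vera ∩ Lars ∩ Ximena: 12:45–13:30, 13:45–14:15, 15:15–16:15.
Total common minutes: 45 + 30 + 60 = 135.

135 minutes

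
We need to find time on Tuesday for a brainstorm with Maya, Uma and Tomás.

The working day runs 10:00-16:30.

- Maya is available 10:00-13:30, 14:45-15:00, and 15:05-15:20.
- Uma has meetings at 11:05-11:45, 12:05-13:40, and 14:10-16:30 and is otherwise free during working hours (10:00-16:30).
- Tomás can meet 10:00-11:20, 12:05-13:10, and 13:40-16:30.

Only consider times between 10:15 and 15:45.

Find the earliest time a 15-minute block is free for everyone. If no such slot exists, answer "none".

Uma free within 10:00–16:30: 10:00–11:05, 11:45–12:05, 13:40–14:10.
Maya ∩ Uma: 10:00–11:05, 11:45–12:05.
Maya ∩ Uma ∩ Tomás: 10:00–11:05.
Restricted to 10:15–15:45: 10:15–11:05.
Windows ≥ 15 min: 10:15–11:05.
Earliest such window starts at 10:15.

10:15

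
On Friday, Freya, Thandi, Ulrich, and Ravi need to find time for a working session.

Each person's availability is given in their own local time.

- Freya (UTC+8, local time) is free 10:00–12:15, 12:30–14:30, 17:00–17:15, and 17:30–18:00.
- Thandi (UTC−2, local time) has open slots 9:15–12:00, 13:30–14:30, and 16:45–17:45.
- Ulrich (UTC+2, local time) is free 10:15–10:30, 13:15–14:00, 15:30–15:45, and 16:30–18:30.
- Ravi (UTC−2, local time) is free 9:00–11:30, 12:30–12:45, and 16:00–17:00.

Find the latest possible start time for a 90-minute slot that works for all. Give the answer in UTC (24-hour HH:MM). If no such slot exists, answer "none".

none

Freya → UTC: 02:00–04:15, 04:30–06:30, 09:00–09:15, 09:30–10:00.
Thandi → UTC: 11:15–14:00, 15:30–16:30, 18:45–19:45.
Ulrich → UTC: 08:15–08:30, 11:15–12:00, 13:30–13:45, 14:30–16:30.
Ravi → UTC: 11:00–13:30, 14:30–14:45, 18:00–19:00.
Freya ∩ Thandi: (none).
Freya ∩ Thandi ∩ Ulrich: (none).
Freya ∩ Thandi ∩ Ulrich ∩ Ravi: (none).
Windows ≥ 90 min: (none).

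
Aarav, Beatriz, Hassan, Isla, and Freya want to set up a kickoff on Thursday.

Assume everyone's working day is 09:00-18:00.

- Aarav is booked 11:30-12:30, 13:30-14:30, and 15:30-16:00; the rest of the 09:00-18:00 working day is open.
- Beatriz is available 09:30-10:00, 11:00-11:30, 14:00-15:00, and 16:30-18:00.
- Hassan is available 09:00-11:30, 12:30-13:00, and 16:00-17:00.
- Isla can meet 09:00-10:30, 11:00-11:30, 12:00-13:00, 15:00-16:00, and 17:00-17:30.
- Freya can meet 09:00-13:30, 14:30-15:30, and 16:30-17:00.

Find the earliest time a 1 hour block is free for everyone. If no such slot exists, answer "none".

none

Aarav free within 09:00–18:00: 09:00–11:30, 12:30–13:30, 14:30–15:30, 16:00–18:00.
Aarav ∩ Beatriz: 09:30–10:00, 11:00–11:30, 14:30–15:00, 16:30–18:00.
Aarav ∩ Beatriz ∩ Hassan: 09:30–10:00, 11:00–11:30, 16:30–17:00.
Aarav ∩ Beatriz ∩ Hassan ∩ Isla: 09:30–10:00, 11:00–11:30.
Aarav ∩ Beatriz ∩ Hassan ∩ Isla ∩ Freya: 09:30–10:00, 11:00–11:30.
Windows ≥ 60 min: (none).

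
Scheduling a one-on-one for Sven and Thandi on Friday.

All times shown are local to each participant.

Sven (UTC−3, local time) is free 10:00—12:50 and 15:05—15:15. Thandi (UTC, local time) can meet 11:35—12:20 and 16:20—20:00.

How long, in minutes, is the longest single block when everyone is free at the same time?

Sven → UTC: 13:00–15:50, 18:05–18:15.
Thandi → UTC: 11:35–12:20, 16:20–20:00.
Sven ∩ Thandi: 18:05–18:15.
Single common window of 10 minutes.

10 minutes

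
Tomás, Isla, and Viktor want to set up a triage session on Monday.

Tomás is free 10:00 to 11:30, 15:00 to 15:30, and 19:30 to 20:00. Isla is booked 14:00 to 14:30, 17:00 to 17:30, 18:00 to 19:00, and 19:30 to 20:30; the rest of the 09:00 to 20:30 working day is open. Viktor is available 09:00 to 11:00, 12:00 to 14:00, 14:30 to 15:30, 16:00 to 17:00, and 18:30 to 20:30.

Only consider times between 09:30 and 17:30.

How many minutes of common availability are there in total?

90 minutes

Isla free within 09:00–20:30: 09:00–14:00, 14:30–17:00, 17:30–18:00, 19:00–19:30.
Tomás ∩ Isla: 10:00–11:30, 15:00–15:30.
Tomás ∩ Isla ∩ Viktor: 10:00–11:00, 15:00–15:30.
Restricted to 09:30–17:30: 10:00–11:00, 15:00–15:30.
Total common minutes: 60 + 30 = 90.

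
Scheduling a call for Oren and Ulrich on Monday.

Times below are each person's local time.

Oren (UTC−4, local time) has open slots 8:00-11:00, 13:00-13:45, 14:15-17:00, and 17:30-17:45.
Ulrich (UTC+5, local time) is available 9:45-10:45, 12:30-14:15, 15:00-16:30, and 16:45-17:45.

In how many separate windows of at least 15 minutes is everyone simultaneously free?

Oren → UTC: 12:00–15:00, 17:00–17:45, 18:15–21:00, 21:30–21:45.
Ulrich → UTC: 04:45–05:45, 07:30–09:15, 10:00–11:30, 11:45–12:45.
Oren ∩ Ulrich: 12:00–12:45.
Windows ≥ 15 min: 12:00–12:45.
That's 1 window.

1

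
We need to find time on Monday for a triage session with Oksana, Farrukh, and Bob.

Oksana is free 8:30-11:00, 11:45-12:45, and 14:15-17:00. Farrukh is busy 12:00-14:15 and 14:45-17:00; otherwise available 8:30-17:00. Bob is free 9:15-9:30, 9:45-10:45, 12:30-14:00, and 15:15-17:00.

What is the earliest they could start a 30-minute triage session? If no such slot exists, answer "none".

09:45

Farrukh free within 08:30–17:00: 08:30–12:00, 14:15–14:45.
Oksana ∩ Farrukh: 08:30–11:00, 11:45–12:00, 14:15–14:45.
Oksana ∩ Farrukh ∩ Bob: 09:15–09:30, 09:45–10:45.
Windows ≥ 30 min: 09:45–10:45.
Earliest such window starts at 09:45.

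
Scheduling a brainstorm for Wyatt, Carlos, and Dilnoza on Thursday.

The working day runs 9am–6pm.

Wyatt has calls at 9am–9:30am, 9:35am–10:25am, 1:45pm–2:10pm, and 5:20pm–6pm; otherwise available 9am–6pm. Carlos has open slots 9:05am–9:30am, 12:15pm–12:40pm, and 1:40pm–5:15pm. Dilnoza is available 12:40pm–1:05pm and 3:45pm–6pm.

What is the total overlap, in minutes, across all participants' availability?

Wyatt free within 09:00–18:00: 09:30–09:35, 10:25–13:45, 14:10–17:20.
Wyatt ∩ Carlos: 12:15–12:40, 13:40–13:45, 14:10–17:15.
Wyatt ∩ Carlos ∩ Dilnoza: 15:45–17:15.
Total common minutes: 90.

90 minutes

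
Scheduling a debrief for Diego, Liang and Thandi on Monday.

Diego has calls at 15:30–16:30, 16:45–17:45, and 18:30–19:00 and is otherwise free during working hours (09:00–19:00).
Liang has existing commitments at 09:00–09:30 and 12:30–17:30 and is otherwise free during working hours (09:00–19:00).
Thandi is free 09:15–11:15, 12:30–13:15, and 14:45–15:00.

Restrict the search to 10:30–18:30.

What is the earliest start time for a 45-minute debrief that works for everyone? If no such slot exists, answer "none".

10:30

Diego free within 09:00–19:00: 09:00–15:30, 16:30–16:45, 17:45–18:30.
Liang free within 09:00–19:00: 09:30–12:30, 17:30–19:00.
Diego ∩ Liang: 09:30–12:30, 17:45–18:30.
Diego ∩ Liang ∩ Thandi: 09:30–11:15.
Restricted to 10:30–18:30: 10:30–11:15.
Windows ≥ 45 min: 10:30–11:15.
Earliest such window starts at 10:30.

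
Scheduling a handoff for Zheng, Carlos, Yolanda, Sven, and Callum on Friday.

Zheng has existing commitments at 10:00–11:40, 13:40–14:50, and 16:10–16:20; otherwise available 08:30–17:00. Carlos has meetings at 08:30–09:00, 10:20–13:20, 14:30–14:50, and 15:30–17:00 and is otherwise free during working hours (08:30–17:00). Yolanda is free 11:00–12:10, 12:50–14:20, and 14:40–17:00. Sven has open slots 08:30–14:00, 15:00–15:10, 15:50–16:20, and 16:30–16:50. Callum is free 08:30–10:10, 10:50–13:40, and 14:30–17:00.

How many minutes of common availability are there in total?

Zheng free within 08:30–17:00: 08:30–10:00, 11:40–13:40, 14:50–16:10, 16:20–17:00.
Carlos free within 08:30–17:00: 09:00–10:20, 13:20–14:30, 14:50–15:30.
Zheng ∩ Carlos: 09:00–10:00, 13:20–13:40, 14:50–15:30.
Zheng ∩ Carlos ∩ Yolanda: 13:20–13:40, 14:50–15:30.
Zheng ∩ Carlos ∩ Yolanda ∩ Sven: 13:20–13:40, 15:00–15:10.
Zheng ∩ Carlos ∩ Yolanda ∩ Sven ∩ Callum: 13:20–13:40, 15:00–15:10.
Total common minutes: 20 + 10 = 30.

30 minutes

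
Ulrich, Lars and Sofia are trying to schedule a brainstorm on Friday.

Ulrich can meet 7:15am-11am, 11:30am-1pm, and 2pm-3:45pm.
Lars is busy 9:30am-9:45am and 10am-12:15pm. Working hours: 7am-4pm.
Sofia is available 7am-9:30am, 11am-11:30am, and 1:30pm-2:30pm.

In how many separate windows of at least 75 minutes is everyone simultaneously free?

1

Lars free within 07:00–16:00: 07:00–09:30, 09:45–10:00, 12:15–16:00.
Ulrich ∩ Lars: 07:15–09:30, 09:45–10:00, 12:15–13:00, 14:00–15:45.
Ulrich ∩ Lars ∩ Sofia: 07:15–09:30, 14:00–14:30.
Windows ≥ 75 min: 07:15–09:30.
That's 1 window.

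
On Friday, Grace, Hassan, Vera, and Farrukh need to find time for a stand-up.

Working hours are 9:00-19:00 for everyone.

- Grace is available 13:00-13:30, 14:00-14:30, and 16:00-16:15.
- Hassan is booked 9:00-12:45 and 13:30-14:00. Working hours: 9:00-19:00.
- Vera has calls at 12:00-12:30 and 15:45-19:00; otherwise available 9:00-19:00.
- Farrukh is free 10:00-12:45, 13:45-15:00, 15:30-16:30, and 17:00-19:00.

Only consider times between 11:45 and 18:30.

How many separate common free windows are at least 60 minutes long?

0

Hassan free within 09:00–19:00: 12:45–13:30, 14:00–19:00.
Vera free within 09:00–19:00: 09:00–12:00, 12:30–15:45.
Grace ∩ Hassan: 13:00–13:30, 14:00–14:30, 16:00–16:15.
Grace ∩ Hassan ∩ Vera: 13:00–13:30, 14:00–14:30.
Grace ∩ Hassan ∩ Vera ∩ Farrukh: 14:00–14:30.
Restricted to 11:45–18:30: 14:00–14:30.
Windows ≥ 60 min: (none).
That's 0 windows.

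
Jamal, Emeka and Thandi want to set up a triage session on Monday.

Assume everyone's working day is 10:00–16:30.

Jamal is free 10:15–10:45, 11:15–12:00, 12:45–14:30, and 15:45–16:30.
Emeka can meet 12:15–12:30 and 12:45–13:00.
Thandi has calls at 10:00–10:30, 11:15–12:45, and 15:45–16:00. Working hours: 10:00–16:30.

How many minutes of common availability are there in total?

Thandi free within 10:00–16:30: 10:30–11:15, 12:45–15:45, 16:00–16:30.
Jamal ∩ Emeka: 12:45–13:00.
Jamal ∩ Emeka ∩ Thandi: 12:45–13:00.
Total common minutes: 15.

15 minutes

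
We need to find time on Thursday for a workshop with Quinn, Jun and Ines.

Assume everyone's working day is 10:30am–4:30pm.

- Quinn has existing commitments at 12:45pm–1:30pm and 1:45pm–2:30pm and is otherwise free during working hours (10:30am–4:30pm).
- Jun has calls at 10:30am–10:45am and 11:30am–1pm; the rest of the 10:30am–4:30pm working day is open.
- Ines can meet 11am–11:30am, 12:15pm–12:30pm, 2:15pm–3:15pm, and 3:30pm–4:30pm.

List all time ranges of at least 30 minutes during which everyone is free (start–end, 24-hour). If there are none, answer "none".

11:00–11:30, 14:30–15:15, 15:30–16:30

Quinn free within 10:30–16:30: 10:30–12:45, 13:30–13:45, 14:30–16:30.
Jun free within 10:30–16:30: 10:45–11:30, 13:00–16:30.
Quinn ∩ Jun: 10:45–11:30, 13:30–13:45, 14:30–16:30.
Quinn ∩ Jun ∩ Ines: 11:00–11:30, 14:30–15:15, 15:30–16:30.
Windows ≥ 30 min: 11:00–11:30, 14:30–15:15, 15:30–16:30.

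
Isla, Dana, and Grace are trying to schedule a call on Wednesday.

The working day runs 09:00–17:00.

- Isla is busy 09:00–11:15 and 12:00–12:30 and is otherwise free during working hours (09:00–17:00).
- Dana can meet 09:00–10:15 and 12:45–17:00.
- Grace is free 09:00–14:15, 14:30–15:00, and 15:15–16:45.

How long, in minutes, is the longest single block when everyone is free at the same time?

Isla free within 09:00–17:00: 11:15–12:00, 12:30–17:00.
Isla ∩ Dana: 12:45–17:00.
Isla ∩ Dana ∩ Grace: 12:45–14:15, 14:30–15:00, 15:15–16:45.
Common window lengths: 90, 30, 90 min; longest is 90.

90 minutes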